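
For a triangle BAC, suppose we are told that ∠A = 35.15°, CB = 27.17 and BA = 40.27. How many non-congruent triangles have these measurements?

BA·sin A = 40.27·sin(35.15°) ≈ 23.18.
Since BA sin A < CB < BA (23.18 < 27.17 < 40.27), two triangles exist.

2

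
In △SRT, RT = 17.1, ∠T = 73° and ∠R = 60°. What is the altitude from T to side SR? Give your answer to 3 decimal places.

14.809

The third angle is ∠S = 180° − ∠R − ∠T = 47.00°.
Law of sines: TS = RT·sin R/sin S ≈ 20.249.
Law of sines: SR = RT·sin T/sin S ≈ 22.36.
Area = ½·RT·TS·sin T ≈ 165.56.
The altitude from T has length 2·area/SR ≈ 14.809.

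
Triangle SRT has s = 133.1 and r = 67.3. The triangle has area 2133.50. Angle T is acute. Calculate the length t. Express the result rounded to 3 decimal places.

From area = ½·s·r·sin T, we get sin T = 2·area/(s·r) ≈ 0.47635.
Taking the acute solution, ∠T ≈ 28.45°.
Law of cosines then gives t ≈ 80.578.

80.578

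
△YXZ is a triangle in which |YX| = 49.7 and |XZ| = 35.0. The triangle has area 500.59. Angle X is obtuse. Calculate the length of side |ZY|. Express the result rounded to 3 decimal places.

From area = ½·|YX|·|XZ|·sin X, we get sin X = 2·area/(|YX|·|XZ|) ≈ 0.57556.
Taking the obtuse solution, ∠X ≈ 144.86°.
Law of cosines then gives |ZY| ≈ 80.871.

80.871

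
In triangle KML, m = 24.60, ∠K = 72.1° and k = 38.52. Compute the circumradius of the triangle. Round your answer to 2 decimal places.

R ≈ 20.24

Law of sines: sin M = m·sin K/k ≈ 0.60772.
Since k ≥ m, only the acute value applies: ∠M ≈ 37.42°.
Then ∠L = 180° − ∠K − ∠M ≈ 70.48°.
Law of sines gives l = k·sin L/sin K ≈ 38.152.
Circumradius = k/(2 sin K) ≈ 20.24.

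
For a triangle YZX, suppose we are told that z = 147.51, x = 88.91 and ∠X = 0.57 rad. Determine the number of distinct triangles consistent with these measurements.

2

z·sin X = 147.51·sin(0.57 rad) ≈ 79.6.
Since z sin X < x < z (79.6 < 88.91 < 147.51), two triangles exist.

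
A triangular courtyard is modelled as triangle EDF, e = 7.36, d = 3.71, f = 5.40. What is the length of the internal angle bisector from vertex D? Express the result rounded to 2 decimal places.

6.03

By the law of cosines, cos D = (f² + e² − d²) / (2·f·e) ≈ 0.87517, so ∠D ≈ 0.505 rad.
The bisector from D has length 2·f·e·cos(∠D/2)/(f+e) ≈ 6.0319.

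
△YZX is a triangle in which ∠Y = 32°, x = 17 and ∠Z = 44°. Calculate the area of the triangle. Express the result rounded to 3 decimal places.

54.821

The third angle is ∠X = 180° − ∠Y − ∠Z = 104.00°.
Law of sines: y = x·sin Y/sin X ≈ 9.2844.
Law of sines: z = x·sin Z/sin X ≈ 12.171.
Area = ½·x·y·sin Z ≈ 54.821.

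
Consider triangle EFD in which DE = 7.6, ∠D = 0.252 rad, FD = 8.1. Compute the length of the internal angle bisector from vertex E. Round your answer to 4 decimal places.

2.1290

By the law of cosines, EF² = FD² + DE² − 2·FD·DE·cos D = 4.1387, so EF ≈ 2.0344.
Law of cosines again: cos E = (DE² + EF² − FD²)/(2·DE·EF) ≈ -0.12002, so ∠E ≈ 1.691 rad.
The bisector from E has length 2·DE·EF·cos(∠E/2)/(DE+EF) ≈ 2.129.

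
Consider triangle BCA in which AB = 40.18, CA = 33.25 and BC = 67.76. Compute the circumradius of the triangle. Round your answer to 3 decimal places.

47.467

By the law of cosines, cos B = (AB² + BC² − CA²) / (2·AB·BC) ≈ 0.93666, so ∠B ≈ 20.50°.
Circumradius = CA/(2 sin B) ≈ 47.467.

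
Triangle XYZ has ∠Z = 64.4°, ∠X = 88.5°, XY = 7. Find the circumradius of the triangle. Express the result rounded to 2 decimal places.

The third angle is ∠Y = 180° − ∠Z − ∠X = 27.10°.
Law of sines: YZ = XY·sin X/sin Z ≈ 7.7593.
Law of sines: ZX = XY·sin Y/sin Z ≈ 3.5359.
Circumradius = XY/(2 sin Z) ≈ 3.881.

R ≈ 3.88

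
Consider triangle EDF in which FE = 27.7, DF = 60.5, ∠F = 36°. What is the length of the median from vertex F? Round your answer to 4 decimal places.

42.2467

By the law of cosines, ED² = DF² + FE² − 2·DF·FE·cos F = 1716, so ED ≈ 41.424.
Median from F: ½√(2·DF² + 2·FE² − ED²) ≈ 42.247.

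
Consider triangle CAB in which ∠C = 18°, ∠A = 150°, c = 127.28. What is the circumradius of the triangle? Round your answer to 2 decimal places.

R ≈ 205.94

The third angle is ∠B = 180° − ∠C − ∠A = 12.00°.
Law of sines: a = c·sin A/sin C ≈ 205.94.
Law of sines: b = c·sin B/sin C ≈ 85.636.
Circumradius = c/(2 sin C) ≈ 205.94.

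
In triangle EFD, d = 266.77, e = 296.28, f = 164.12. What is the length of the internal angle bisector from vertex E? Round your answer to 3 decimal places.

By the law of cosines, cos E = (f² + d² − e²) / (2·f·d) ≈ 0.11785, so ∠E ≈ 83.23°.
The bisector from E has length 2·f·d·cos(∠E/2)/(f+d) ≈ 151.93.

t_E ≈ 151.929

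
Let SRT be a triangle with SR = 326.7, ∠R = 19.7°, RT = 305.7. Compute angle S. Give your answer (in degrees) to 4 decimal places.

69.3228

By the law of cosines, TS² = SR² + RT² − 2·SR·RT·cos R = 12132, so TS ≈ 110.15.
Law of cosines again: cos S = (TS² + SR² − RT²)/(2·TS·SR) ≈ 0.35310, so ∠S ≈ 69.32°.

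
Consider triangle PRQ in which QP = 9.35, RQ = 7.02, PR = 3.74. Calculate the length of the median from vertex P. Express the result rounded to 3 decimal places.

Median from P: ½√(2·QP² + 2·PR² − RQ²) ≈ 6.1956.

m_P ≈ 6.196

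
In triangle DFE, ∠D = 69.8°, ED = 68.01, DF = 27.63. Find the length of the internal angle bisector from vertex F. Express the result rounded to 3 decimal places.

By the law of cosines, FE² = ED² + DF² − 2·ED·DF·cos D = 4091.1, so FE ≈ 63.961.
Law of cosines again: cos F = (DF² + FE² − ED²)/(2·DF·FE) ≈ 0.06482, so ∠F ≈ 86.28°.
The bisector from F has length 2·DF·FE·cos(∠F/2)/(DF+FE) ≈ 28.158.

28.158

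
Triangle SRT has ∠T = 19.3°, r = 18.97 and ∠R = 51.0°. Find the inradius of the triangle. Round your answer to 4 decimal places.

The third angle is ∠S = 180° − ∠R − ∠T = 109.70°.
Law of sines: s = r·sin S/sin R ≈ 22.981.
Law of sines: t = r·sin T/sin R ≈ 8.0678.
Area = ½·r·s·sin T ≈ 72.044.
Semiperimeter p = (22.981+18.97+8.0678)/2 = 25.009.
Inradius = area/p = 72.044/25.009 ≈ 2.8807.

2.8807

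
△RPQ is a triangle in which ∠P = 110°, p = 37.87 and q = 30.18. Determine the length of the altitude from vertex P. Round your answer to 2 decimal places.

Law of sines: sin Q = q·sin P/p ≈ 0.74888.
Since p ≥ q, only the acute value applies: ∠Q ≈ 48.49°.
Then ∠R = 180° − ∠P − ∠Q ≈ 21.51°.
Law of sines gives r = p·sin R/sin P ≈ 14.775.
Area = ½·p·q·sin R ≈ 209.5.
The altitude from P has length 2·area/p ≈ 11.064.

11.06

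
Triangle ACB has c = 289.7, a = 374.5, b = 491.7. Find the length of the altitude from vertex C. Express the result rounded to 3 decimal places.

h_C ≈ 373.267

Semiperimeter s = (374.5 + 289.7 + 491.7)/2 = 577.95.
Heron's formula: area = √(577.95·203.45·288.25·86.25) ≈ 54068.
The altitude from C has length 2·area/c ≈ 373.27.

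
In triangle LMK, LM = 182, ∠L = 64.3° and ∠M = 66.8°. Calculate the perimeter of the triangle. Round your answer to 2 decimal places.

perimeter ≈ 621.62

The third angle is ∠K = 180° − ∠L − ∠M = 48.90°.
Law of sines: MK = LM·sin L/sin K ≈ 217.63.
Law of sines: KL = LM·sin M/sin K ≈ 221.99.
Semiperimeter s = (217.63+221.99+182)/2 = 310.81.
Perimeter = 217.63 + 221.99 + 182 = 621.62.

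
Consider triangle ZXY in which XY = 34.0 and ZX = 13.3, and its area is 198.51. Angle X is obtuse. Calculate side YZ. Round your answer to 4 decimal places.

42.0218

From area = ½·ZX·XY·sin X, we get sin X = 2·area/(ZX·XY) ≈ 0.87797.
Taking the obtuse solution, ∠X ≈ 118.60°.
Law of cosines then gives YZ ≈ 42.022.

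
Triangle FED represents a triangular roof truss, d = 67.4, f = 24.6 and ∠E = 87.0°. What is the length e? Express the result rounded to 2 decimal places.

70.53

By the law of cosines, e² = d² + f² − 2·d·f·cos E = 4974.4, so e ≈ 70.529.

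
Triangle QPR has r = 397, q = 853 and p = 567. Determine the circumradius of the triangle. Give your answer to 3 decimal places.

511.488

By the law of cosines, cos Q = (p² + r² − q²) / (2·p·r) ≈ -0.55200, so ∠Q ≈ 123.50°.
Circumradius = q/(2 sin Q) ≈ 511.49.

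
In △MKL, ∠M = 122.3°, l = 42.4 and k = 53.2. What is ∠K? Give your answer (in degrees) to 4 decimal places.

By the law of cosines, m² = k² + l² − 2·k·l·cos M = 7038.7, so m ≈ 83.897.
Law of cosines again: cos K = (l² + m² − k²)/(2·l·m) ≈ 0.84422, so ∠K ≈ 32.41°.

∠K ≈ 32.4112°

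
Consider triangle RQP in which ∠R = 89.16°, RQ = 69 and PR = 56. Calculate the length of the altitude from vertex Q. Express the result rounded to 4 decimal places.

By the law of cosines, QP² = PR² + RQ² − 2·PR·RQ·cos R = 7783.7, so QP ≈ 88.225.
Area = ½·PR·RQ·sin R ≈ 1931.8.
The altitude from Q has length 2·area/PR ≈ 68.993.

h_Q ≈ 68.9926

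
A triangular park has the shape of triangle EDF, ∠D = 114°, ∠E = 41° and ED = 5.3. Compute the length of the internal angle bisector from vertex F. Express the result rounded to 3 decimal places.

The third angle is ∠F = 180° − ∠E − ∠D = 25.00°.
Law of sines: DF = ED·sin E/sin F ≈ 8.2275.
Law of sines: FE = ED·sin D/sin F ≈ 11.457.
The bisector from F has length 2·DF·FE·cos(∠F/2)/(DF+FE) ≈ 9.3502.

9.350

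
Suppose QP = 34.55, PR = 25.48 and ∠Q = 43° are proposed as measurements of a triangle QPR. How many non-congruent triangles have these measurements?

2

QP·sin Q = 34.55·sin(43°) ≈ 23.56.
Since QP sin Q < PR < QP (23.56 < 25.48 < 34.55), two triangles exist.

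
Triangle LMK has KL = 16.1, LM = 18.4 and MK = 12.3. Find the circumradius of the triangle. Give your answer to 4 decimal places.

9.3556

By the law of cosines, cos L = (KL² + LM² − MK²) / (2·KL·LM) ≈ 0.75358, so ∠L ≈ 41.10°.
Circumradius = MK/(2 sin L) ≈ 9.3556.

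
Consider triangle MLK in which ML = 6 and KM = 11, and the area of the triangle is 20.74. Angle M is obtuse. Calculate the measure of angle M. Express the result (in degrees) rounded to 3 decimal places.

∠M ≈ 141.062°

From area = ½·KM·ML·sin M, we get sin M = 2·area/(KM·ML) ≈ 0.62848.
Taking the obtuse solution, ∠M ≈ 141.06°.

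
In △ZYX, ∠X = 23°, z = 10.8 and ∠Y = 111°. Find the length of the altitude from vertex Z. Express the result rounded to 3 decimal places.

The third angle is ∠Z = 180° − ∠Y − ∠X = 46.00°.
Law of sines: y = z·sin Y/sin Z ≈ 14.017.
Law of sines: x = z·sin X/sin Z ≈ 5.8663.
Area = ½·z·y·sin X ≈ 29.574.
The altitude from Z has length 2·area/z ≈ 5.4767.

5.477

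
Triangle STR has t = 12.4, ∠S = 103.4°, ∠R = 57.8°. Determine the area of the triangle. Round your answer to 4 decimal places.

The third angle is ∠T = 180° − ∠R − ∠S = 18.80°.
Law of sines: s = t·sin S/sin T ≈ 37.43.
Law of sines: r = t·sin R/sin T ≈ 32.559.
Area = ½·t·s·sin R ≈ 196.37.

196.3729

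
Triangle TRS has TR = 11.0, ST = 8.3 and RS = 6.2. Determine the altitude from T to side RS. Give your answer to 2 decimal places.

h_T ≈ 8.23

Semiperimeter s = (6.2 + 8.3 + 11)/2 = 12.75.
Heron's formula: area = √(12.75·6.55·4.45·1.75) ≈ 25.502.
The altitude from T has length 2·area/RS ≈ 8.2265.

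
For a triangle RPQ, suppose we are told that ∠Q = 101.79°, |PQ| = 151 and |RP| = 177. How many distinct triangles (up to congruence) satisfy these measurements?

|PQ|·sin Q = 151·sin(101.79°) ≈ 147.8.
Since ∠Q is not acute, a triangle exists only if |RP| > |PQ|; here |RP| > |PQ|, so there is exactly one triangle.

1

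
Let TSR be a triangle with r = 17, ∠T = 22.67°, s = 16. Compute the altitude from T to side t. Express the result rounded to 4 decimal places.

15.9817

By the law of cosines, t² = s² + r² − 2·s·r·cos T = 43.029, so t ≈ 6.5597.
Area = ½·s·r·sin T ≈ 52.418.
The altitude from T has length 2·area/t ≈ 15.982.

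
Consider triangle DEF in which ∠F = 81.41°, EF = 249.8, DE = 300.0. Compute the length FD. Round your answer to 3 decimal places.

207.581

Law of sines: sin D = EF·sin F/DE ≈ 0.82333.
Since DE ≥ EF, only the acute value applies: ∠D ≈ 55.42°.
Then ∠E = 180° − ∠F − ∠D ≈ 43.17°.
Law of sines gives FD = DE·sin E/sin F ≈ 207.58.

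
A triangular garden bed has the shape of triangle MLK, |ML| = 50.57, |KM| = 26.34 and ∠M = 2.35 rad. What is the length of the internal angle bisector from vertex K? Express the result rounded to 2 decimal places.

By the law of cosines, |LK|² = |KM|² + |ML|² − 2·|KM|·|ML|·cos M = 5123.2, so |LK| ≈ 71.576.
Law of cosines again: cos K = (|LK|² + |KM|² − |ML|²)/(2·|LK|·|KM|) ≈ 0.86448, so ∠K ≈ 0.527 rad.
The bisector from K has length 2·|LK|·|KM|·cos(∠K/2)/(|LK|+|KM|) ≈ 37.181.

37.18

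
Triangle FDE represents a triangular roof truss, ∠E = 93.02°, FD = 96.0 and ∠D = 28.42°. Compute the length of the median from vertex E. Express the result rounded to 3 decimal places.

m_E ≈ 45.894

The third angle is ∠F = 180° − ∠D − ∠E = 58.56°.
Law of sines: DE = FD·sin F/sin E ≈ 82.02.
Law of sines: EF = FD·sin D/sin E ≈ 45.753.
Median from E: ½√(2·DE² + 2·EF² − FD²) ≈ 45.894.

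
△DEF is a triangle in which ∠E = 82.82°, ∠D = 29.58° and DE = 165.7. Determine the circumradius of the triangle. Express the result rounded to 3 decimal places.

The third angle is ∠F = 180° − ∠D − ∠E = 67.60°.
Law of sines: EF = DE·sin D/sin F ≈ 88.471.
Law of sines: FD = DE·sin E/sin F ≈ 177.82.
Circumradius = DE/(2 sin F) ≈ 89.612.

89.612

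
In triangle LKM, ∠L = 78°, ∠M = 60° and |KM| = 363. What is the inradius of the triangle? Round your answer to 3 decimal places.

The third angle is ∠K = 180° − ∠M − ∠L = 42.00°.
Law of sines: |ML| = |KM|·sin K/sin L ≈ 248.32.
Law of sines: |LK| = |KM|·sin M/sin L ≈ 321.39.
Area = ½·|KM|·|ML|·sin M ≈ 39032.
Semiperimeter s = (363+248.32+321.39)/2 = 466.36.
Inradius = area/s = 39032/466.36 ≈ 83.696.

83.696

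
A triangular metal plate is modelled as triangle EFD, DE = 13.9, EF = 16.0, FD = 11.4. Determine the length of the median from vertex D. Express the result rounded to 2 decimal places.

m_D ≈ 9.88

Median from D: ½√(2·FD² + 2·DE² − EF²) ≈ 9.8785.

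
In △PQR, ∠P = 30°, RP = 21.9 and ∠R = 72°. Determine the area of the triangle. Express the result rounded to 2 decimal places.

The third angle is ∠Q = 180° − ∠R − ∠P = 78.00°.
Law of sines: QR = RP·sin P/sin Q ≈ 11.195.
Law of sines: PQ = RP·sin R/sin Q ≈ 21.293.
Area = ½·RP·QR·sin R ≈ 116.58.

area ≈ 116.58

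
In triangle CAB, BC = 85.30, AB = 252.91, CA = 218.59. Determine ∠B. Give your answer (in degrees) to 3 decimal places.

57.065

By the law of cosines, cos B = (AB² + BC² − CA²) / (2·AB·BC) ≈ 0.54368, so ∠B ≈ 57.07°.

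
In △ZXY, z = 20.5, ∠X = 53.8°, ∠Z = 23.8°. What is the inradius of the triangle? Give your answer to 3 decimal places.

The third angle is ∠Y = 180° − ∠Z − ∠X = 102.40°.
Law of sines: x = z·sin X/sin Z ≈ 40.993.
Law of sines: y = z·sin Y/sin Z ≈ 49.615.
Area = ½·z·x·sin Y ≈ 410.38.
Semiperimeter s = (20.5+40.993+49.615)/2 = 55.554.
Inradius = area/s = 410.38/55.554 ≈ 7.387.

7.387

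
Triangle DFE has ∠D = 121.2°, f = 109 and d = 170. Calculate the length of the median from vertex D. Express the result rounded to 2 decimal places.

48.85

Law of sines: sin F = f·sin D/d ≈ 0.54844.
Since d ≥ f, only the acute value applies: ∠F ≈ 33.26°.
Then ∠E = 180° − ∠D − ∠F ≈ 25.54°.
Law of sines gives e = d·sin E/sin D ≈ 85.687.
Median from D: ½√(2·f² + 2·e² − d²) ≈ 48.854.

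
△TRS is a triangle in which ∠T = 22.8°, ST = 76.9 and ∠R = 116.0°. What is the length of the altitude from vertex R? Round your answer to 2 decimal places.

The third angle is ∠S = 180° − ∠T − ∠R = 41.20°.
Law of sines: RS = ST·sin T/sin R ≈ 33.155.
Law of sines: TR = ST·sin S/sin R ≈ 56.357.
Area = ½·ST·RS·sin S ≈ 839.72.
The altitude from R has length 2·area/ST ≈ 21.839.

21.84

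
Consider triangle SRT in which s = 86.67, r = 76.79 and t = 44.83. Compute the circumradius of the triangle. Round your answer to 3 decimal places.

43.406

By the law of cosines, cos S = (r² + t² − s²) / (2·r·t) ≈ 0.05733, so ∠S ≈ 1.5134 rad.
Circumradius = s/(2 sin S) ≈ 43.406.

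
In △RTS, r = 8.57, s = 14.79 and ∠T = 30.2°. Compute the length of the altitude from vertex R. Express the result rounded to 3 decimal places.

7.440

By the law of cosines, t² = s² + r² − 2·s·r·cos T = 73.095, so t ≈ 8.5496.
Area = ½·s·r·sin T ≈ 31.879.
The altitude from R has length 2·area/r ≈ 7.4397.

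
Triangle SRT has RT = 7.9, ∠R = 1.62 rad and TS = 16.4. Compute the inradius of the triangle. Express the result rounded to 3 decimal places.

Law of sines: sin S = RT·sin R/TS ≈ 0.48112.
Since TS ≥ RT, only the acute value applies: ∠S ≈ 0.502 rad.
Then ∠T = π − ∠R − ∠S ≈ 1.020 rad.
Law of sines gives SR = TS·sin T/sin R ≈ 13.989.
Area = ½·TS·RT·sin T ≈ 55.188.
Semiperimeter s = (7.9+16.4+13.989)/2 = 19.144.
Inradius = area/s = 55.188/19.144 ≈ 2.8827.

2.883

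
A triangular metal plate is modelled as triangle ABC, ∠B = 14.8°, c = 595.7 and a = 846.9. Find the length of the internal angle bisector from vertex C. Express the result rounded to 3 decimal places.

By the law of cosines, b² = c² + a² − 2·c·a·cos B = 96577, so b ≈ 310.77.
Law of cosines again: cos C = (a² + b² − c²)/(2·a·b) ≈ 0.87192, so ∠C ≈ 29.32°.
The bisector from C has length 2·a·b·cos(∠C/2)/(a+b) ≈ 439.89.

439.888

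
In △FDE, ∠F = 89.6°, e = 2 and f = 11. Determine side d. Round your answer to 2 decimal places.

Law of sines: sin E = e·sin F/f ≈ 0.18181.
Since f ≥ e, only the acute value applies: ∠E ≈ 10.48°.
Then ∠D = 180° − ∠F − ∠E ≈ 79.92°.
Law of sines gives d = f·sin D/sin F ≈ 10.831.

10.83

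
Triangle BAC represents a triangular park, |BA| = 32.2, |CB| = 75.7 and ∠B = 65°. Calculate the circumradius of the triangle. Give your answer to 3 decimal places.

37.850

By the law of cosines, |AC|² = |CB|² + |BA|² − 2·|CB|·|BA|·cos B = 4707, so |AC| ≈ 68.608.
Area = ½·|CB|·|BA|·sin B ≈ 1104.6.
Circumradius = |AC|/(2 sin B) ≈ 37.85.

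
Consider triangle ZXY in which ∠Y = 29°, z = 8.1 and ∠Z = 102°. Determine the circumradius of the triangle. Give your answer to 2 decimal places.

The third angle is ∠X = 180° − ∠Y − ∠Z = 49.00°.
Law of sines: x = z·sin X/sin Z ≈ 6.2497.
Law of sines: y = z·sin Y/sin Z ≈ 4.0147.
Circumradius = z/(2 sin Z) ≈ 4.1405.

4.14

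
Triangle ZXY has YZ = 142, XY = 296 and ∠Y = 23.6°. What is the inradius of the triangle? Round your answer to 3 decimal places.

By the law of cosines, ZX² = XY² + YZ² − 2·XY·YZ·cos Y = 30747, so ZX ≈ 175.35.
Area = ½·XY·YZ·sin Y ≈ 8413.7.
Semiperimeter s = (296+142+175.35)/2 = 306.67.
Inradius = area/s = 8413.7/306.67 ≈ 27.435.

27.435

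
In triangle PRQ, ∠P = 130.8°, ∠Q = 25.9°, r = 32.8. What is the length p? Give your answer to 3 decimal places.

The third angle is ∠R = 180° − ∠Q − ∠P = 23.30°.
Law of sines: p = r·sin P/sin R ≈ 62.773.

62.773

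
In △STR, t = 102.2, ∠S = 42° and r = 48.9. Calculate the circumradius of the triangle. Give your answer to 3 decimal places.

54.952

By the law of cosines, s² = t² + r² − 2·t·r·cos S = 5408.2, so s ≈ 73.54.
Area = ½·t·r·sin S ≈ 1672.
Circumradius = s/(2 sin S) ≈ 54.952.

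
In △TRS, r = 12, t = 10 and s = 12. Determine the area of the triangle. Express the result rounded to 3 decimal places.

area ≈ 54.544

Semiperimeter p = (10 + 12 + 12)/2 = 17.
Heron's formula: area = √(17·7·5·5) ≈ 54.544.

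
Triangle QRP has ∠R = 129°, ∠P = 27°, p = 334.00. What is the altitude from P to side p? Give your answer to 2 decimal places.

The third angle is ∠Q = 180° − ∠R − ∠P = 24.00°.
Law of sines: q = p·sin Q/sin P ≈ 299.24.
Law of sines: r = p·sin R/sin P ≈ 571.74.
Area = ½·p·q·sin R ≈ 38836.
The altitude from P has length 2·area/p ≈ 232.55.

h_P ≈ 232.55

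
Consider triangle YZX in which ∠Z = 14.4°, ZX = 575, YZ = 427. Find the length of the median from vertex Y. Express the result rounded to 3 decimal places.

164.845

By the law of cosines, XY² = YZ² + ZX² − 2·YZ·ZX·cos Z = 37331, so XY ≈ 193.21.
Median from Y: ½√(2·XY² + 2·YZ² − ZX²) ≈ 164.84.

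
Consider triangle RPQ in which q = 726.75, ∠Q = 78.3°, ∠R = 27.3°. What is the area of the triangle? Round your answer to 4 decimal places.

The third angle is ∠P = 180° − ∠Q − ∠R = 74.40°.
Law of sines: r = q·sin R/sin Q ≈ 340.4.
Law of sines: p = q·sin P/sin Q ≈ 714.83.
Area = ½·q·r·sin P ≈ 1.1913e+05.

119134.9358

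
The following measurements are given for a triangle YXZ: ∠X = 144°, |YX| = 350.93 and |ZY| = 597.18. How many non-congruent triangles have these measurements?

|YX|·sin X = 350.93·sin(144°) ≈ 206.3.
Since ∠X is not acute, a triangle exists only if |ZY| > |YX|; here |ZY| > |YX|, so there is exactly one triangle.

1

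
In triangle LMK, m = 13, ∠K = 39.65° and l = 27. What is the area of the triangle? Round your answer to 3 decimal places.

area ≈ 111.986

Area = ½·l·m·sin K ≈ 111.99.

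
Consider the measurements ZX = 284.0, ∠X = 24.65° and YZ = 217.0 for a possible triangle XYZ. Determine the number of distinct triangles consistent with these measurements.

ZX·sin X = 284.0·sin(24.65°) ≈ 118.4.
Since ZX sin X < YZ < ZX (118.4 < 217.0 < 284.0), two triangles exist.

2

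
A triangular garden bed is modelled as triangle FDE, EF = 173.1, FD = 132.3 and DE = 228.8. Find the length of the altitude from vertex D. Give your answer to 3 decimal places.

Semiperimeter s = (228.8 + 173.1 + 132.3)/2 = 267.1.
Heron's formula: area = √(267.1·38.3·94·134.8) ≈ 11385.
The altitude from D has length 2·area/EF ≈ 131.55.

131.546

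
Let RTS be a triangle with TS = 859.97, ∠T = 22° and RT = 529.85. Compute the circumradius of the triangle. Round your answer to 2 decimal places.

By the law of cosines, SR² = RT² + TS² − 2·RT·TS·cos T = 1.7534e+05, so SR ≈ 418.73.
Area = ½·RT·TS·sin T ≈ 85346.
Circumradius = SR/(2 sin T) ≈ 558.9.

558.90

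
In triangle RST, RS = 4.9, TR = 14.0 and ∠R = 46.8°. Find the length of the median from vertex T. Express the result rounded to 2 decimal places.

By the law of cosines, ST² = TR² + RS² − 2·TR·RS·cos R = 126.09, so ST ≈ 11.229.
Median from T: ½√(2·ST² + 2·TR² − RS²) ≈ 12.452.

m_T ≈ 12.45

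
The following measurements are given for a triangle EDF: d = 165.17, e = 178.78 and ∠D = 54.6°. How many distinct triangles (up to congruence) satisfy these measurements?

e·sin D = 178.78·sin(54.6°) ≈ 145.7.
Since e sin D < d < e (145.7 < 165.17 < 178.78), two triangles exist.

2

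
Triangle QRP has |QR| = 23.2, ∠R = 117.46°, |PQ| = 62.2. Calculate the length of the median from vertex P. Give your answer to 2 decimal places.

54.33

Law of sines: sin P = |QR|·sin R/|PQ| ≈ 0.33097.
Since |PQ| ≥ |QR|, only the acute value applies: ∠P ≈ 19.33°.
Then ∠Q = 180° − ∠R − ∠P ≈ 43.21°.
Law of sines gives |RP| = |PQ|·sin Q/sin R ≈ 47.996.
Median from P: ½√(2·|RP|² + 2·|PQ|² − |QR|²) ≈ 54.329.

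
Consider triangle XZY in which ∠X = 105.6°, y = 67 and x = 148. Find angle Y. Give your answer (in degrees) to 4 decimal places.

25.8506

Law of sines: sin Y = y·sin X/x ≈ 0.43603.
Since x ≥ y, only the acute value applies: ∠Y ≈ 25.85°.
Then ∠Z = 180° − ∠X − ∠Y ≈ 48.55°.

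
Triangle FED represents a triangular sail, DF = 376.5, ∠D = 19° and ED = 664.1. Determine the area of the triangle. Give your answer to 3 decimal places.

40701.497

Area = ½·ED·DF·sin D ≈ 40701.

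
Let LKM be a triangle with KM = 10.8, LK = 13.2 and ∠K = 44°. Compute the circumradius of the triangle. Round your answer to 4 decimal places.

By the law of cosines, ML² = LK² + KM² − 2·LK·KM·cos K = 85.782, so ML ≈ 9.2618.
Area = ½·LK·KM·sin K ≈ 49.515.
Circumradius = ML/(2 sin K) ≈ 6.6665.

R ≈ 6.6665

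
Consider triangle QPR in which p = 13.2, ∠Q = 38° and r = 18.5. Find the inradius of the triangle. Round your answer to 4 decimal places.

3.4824

By the law of cosines, q² = p² + r² − 2·p·r·cos Q = 131.63, so q ≈ 11.473.
Area = ½·p·r·sin Q ≈ 75.172.
Semiperimeter s = (11.473+13.2+18.5)/2 = 21.586.
Inradius = area/s = 75.172/21.586 ≈ 3.4824.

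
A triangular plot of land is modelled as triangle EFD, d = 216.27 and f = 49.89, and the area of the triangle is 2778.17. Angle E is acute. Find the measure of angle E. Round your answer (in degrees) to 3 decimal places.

From area = ½·f·d·sin E, we get sin E = 2·area/(f·d) ≈ 0.51497.
Taking the acute solution, ∠E ≈ 31.00°.

∠E ≈ 30.995°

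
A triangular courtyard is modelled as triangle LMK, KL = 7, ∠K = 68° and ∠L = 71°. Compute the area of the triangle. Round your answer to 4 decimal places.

The third angle is ∠M = 180° − ∠K − ∠L = 41.00°.
Law of sines: MK = KL·sin L/sin M ≈ 10.088.
Law of sines: LM = KL·sin K/sin M ≈ 9.8928.
Area = ½·KL·MK·sin K ≈ 32.739.

area ≈ 32.7385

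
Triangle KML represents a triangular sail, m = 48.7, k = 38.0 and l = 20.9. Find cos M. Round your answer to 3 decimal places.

By the law of cosines, cos M = (l² + k² − m²) / (2·l·k) ≈ -0.30904, so ∠M ≈ 108.00°.

cos M ≈ -0.309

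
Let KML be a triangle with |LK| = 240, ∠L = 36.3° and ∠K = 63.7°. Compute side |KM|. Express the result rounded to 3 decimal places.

144.275

The third angle is ∠M = 180° − ∠L − ∠K = 80.00°.
Law of sines: |KM| = |LK|·sin L/sin M ≈ 144.28.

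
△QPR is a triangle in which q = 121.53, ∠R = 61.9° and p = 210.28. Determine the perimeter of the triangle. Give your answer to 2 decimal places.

By the law of cosines, r² = q² + p² − 2·q·p·cos R = 34913, so r ≈ 186.85.
Semiperimeter s = (121.53+210.28+186.85)/2 = 259.33.
Perimeter = 121.53 + 210.28 + 186.85 = 518.66.

518.66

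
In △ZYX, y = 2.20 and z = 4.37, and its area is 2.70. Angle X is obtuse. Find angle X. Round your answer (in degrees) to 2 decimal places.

145.83

From area = ½·z·y·sin X, we get sin X = 2·area/(z·y) ≈ 0.56168.
Taking the obtuse solution, ∠X ≈ 145.83°.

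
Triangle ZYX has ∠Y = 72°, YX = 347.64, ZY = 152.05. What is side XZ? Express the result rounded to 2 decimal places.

By the law of cosines, XZ² = ZY² + YX² − 2·ZY·YX·cos Y = 1.113e+05, so XZ ≈ 333.62.

333.62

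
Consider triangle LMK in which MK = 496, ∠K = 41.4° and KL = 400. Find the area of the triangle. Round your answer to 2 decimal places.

Area = ½·MK·KL·sin K ≈ 65602.

65602.14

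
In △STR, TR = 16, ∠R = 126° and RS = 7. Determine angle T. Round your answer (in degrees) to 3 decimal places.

15.724

By the law of cosines, ST² = TR² + RS² − 2·TR·RS·cos R = 436.66, so ST ≈ 20.897.
Law of cosines again: cos T = (ST² + TR² − RS²)/(2·ST·TR) ≈ 0.96258, so ∠T ≈ 15.72°.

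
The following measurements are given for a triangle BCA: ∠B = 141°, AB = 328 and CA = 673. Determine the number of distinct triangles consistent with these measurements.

AB·sin B = 328·sin(141°) ≈ 206.4.
Since ∠B is not acute, a triangle exists only if CA > AB; here CA > AB, so there is exactly one triangle.

1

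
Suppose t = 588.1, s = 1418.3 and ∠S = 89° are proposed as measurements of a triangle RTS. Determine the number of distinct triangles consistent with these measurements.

1

t·sin S = 588.1·sin(89°) ≈ 588.
Since s ≥ t, exactly one triangle exists.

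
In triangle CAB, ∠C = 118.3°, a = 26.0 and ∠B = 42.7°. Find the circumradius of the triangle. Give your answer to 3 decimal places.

R ≈ 39.930

The third angle is ∠A = 180° − ∠B − ∠C = 19.00°.
Law of sines: c = a·sin C/sin A ≈ 70.315.
Law of sines: b = a·sin B/sin A ≈ 54.158.
Circumradius = a/(2 sin A) ≈ 39.93.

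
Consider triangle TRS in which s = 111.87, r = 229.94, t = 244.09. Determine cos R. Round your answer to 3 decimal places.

By the law of cosines, cos R = (s² + t² − r²) / (2·s·t) ≈ 0.35198, so ∠R ≈ 69.39°.

cos R ≈ 0.352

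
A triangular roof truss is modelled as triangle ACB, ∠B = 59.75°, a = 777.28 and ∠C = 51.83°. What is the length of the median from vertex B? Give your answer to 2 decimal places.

m_B ≈ 622.62

The third angle is ∠A = 180° − ∠C − ∠B = 68.42°.
Law of sines: c = a·sin C/sin A ≈ 657.15.
Law of sines: b = a·sin B/sin A ≈ 722.05.
Median from B: ½√(2·a² + 2·c² − b²) ≈ 622.62.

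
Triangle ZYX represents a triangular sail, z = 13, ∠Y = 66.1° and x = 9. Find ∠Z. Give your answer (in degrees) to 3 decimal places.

72.563

By the law of cosines, y² = x² + z² − 2·x·z·cos Y = 155.2, so y ≈ 12.458.
Law of cosines again: cos Z = (y² + x² − z²)/(2·y·x) ≈ 0.29966, so ∠Z ≈ 72.56°.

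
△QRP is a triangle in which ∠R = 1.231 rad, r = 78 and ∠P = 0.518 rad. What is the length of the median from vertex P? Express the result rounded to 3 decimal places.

77.053

The third angle is ∠Q = π − ∠R − ∠P = 1.393 rad.
Law of sines: q = r·sin Q/sin R ≈ 81.42.
Law of sines: p = r·sin P/sin R ≈ 40.963.
Median from P: ½√(2·q² + 2·r² − p²) ≈ 77.053.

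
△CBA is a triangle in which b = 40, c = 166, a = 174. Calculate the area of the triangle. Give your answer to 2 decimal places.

3308.17

Semiperimeter s = (166 + 40 + 174)/2 = 190.
Heron's formula: area = √(190·24·150·16) ≈ 3308.2.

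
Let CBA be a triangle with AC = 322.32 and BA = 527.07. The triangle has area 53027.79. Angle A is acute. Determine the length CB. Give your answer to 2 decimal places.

From area = ½·BA·AC·sin A, we get sin A = 2·area/(BA·AC) ≈ 0.62428.
Taking the acute solution, ∠A ≈ 38.63°.
Law of cosines then gives CB ≈ 340.97.

340.97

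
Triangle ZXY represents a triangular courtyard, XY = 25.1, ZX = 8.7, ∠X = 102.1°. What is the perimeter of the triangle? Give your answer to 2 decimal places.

perimeter ≈ 62.04

By the law of cosines, YZ² = ZX² + XY² − 2·ZX·XY·cos X = 797.25, so YZ ≈ 28.236.
Semiperimeter s = (25.1+28.236+8.7)/2 = 31.018.
Perimeter = 25.1 + 28.236 + 8.7 = 62.036.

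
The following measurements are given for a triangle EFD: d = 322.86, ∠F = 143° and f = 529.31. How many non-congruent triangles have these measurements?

d·sin F = 322.86·sin(143°) ≈ 194.3.
Since ∠F is not acute, a triangle exists only if f > d; here f > d, so there is exactly one triangle.

1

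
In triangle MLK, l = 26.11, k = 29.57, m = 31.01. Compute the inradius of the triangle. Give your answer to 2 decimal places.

r ≈ 8.22

Semiperimeter s = (31.01 + 26.11 + 29.57)/2 = 43.345.
Heron's formula: area = √(43.345·12.335·17.235·13.775) ≈ 356.28.
Inradius = area/s = 356.28/43.345 ≈ 8.2196.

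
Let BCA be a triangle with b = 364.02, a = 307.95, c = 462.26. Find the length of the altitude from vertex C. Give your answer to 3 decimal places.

Semiperimeter s = (364.02 + 462.26 + 307.95)/2 = 567.12.
Heron's formula: area = √(567.12·203.1·104.86·259.17) ≈ 55946.
The altitude from C has length 2·area/c ≈ 242.05.

242.054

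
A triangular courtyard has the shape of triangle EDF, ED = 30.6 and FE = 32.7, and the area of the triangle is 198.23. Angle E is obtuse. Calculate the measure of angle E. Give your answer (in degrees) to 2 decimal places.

156.66

From area = ½·FE·ED·sin E, we get sin E = 2·area/(FE·ED) ≈ 0.39621.
Taking the obtuse solution, ∠E ≈ 156.66°.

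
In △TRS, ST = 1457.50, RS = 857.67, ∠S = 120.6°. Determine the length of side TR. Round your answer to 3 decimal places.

2032.871

By the law of cosines, TR² = RS² + ST² − 2·RS·ST·cos S = 4.1326e+06, so TR ≈ 2032.9.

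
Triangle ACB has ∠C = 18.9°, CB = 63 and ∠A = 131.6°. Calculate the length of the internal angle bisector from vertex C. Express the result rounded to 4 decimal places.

The third angle is ∠B = 180° − ∠A − ∠C = 29.50°.
Law of sines: BA = CB·sin C/sin A ≈ 27.289.
Law of sines: AC = CB·sin B/sin A ≈ 41.485.
The bisector from C has length 2·AC·CB·cos(∠C/2)/(AC+CB) ≈ 49.349.

t_C ≈ 49.3487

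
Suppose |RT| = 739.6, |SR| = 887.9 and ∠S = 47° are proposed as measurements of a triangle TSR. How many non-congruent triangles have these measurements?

|SR|·sin S = 887.9·sin(47°) ≈ 649.4.
Since |SR| sin S < |RT| < |SR| (649.4 < 739.6 < 887.9), two triangles exist.

2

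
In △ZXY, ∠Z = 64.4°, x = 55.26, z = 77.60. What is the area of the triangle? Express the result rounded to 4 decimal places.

Law of sines: sin X = x·sin Z/z ≈ 0.64221.
Since z ≥ x, only the acute value applies: ∠X ≈ 39.96°.
Then ∠Y = 180° − ∠Z − ∠X ≈ 75.64°.
Law of sines gives y = z·sin Y/sin Z ≈ 83.36.
Area = ½·z·x·sin Y ≈ 2077.1.

2077.1309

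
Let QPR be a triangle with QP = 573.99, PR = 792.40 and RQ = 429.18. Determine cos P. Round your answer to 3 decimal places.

cos P ≈ 0.850

By the law of cosines, cos P = (QP² + PR² − RQ²) / (2·QP·PR) ≈ 0.84995, so ∠P ≈ 31.79°.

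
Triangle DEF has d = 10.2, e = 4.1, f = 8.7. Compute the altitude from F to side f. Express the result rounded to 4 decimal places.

Semiperimeter s = (10.2 + 4.1 + 8.7)/2 = 11.5.
Heron's formula: area = √(11.5·1.3·7.4·2.8) ≈ 17.6.
The altitude from F has length 2·area/f ≈ 4.046.

4.0460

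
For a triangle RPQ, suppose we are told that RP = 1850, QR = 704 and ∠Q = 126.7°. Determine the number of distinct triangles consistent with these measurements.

1

QR·sin Q = 704·sin(126.7°) ≈ 564.5.
Since ∠Q is not acute, a triangle exists only if RP > QR; here RP > QR, so there is exactly one triangle.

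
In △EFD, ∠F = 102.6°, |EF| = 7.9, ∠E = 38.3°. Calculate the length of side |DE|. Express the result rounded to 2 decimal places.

12.22

The third angle is ∠D = 180° − ∠E − ∠F = 39.10°.
Law of sines: |DE| = |EF|·sin F/sin D ≈ 12.225.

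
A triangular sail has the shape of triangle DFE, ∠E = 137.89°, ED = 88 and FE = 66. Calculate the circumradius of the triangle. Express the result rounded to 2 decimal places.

R ≈ 107.33

By the law of cosines, DF² = FE² + ED² − 2·FE·ED·cos E = 20717, so DF ≈ 143.94.
Area = ½·FE·ED·sin E ≈ 1947.3.
Circumradius = DF/(2 sin E) ≈ 107.33.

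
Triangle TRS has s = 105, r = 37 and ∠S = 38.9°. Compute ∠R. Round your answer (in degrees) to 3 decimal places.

12.784

Law of sines: sin R = r·sin S/s ≈ 0.22128.
Since s ≥ r, only the acute value applies: ∠R ≈ 12.78°.
Then ∠T = 180° − ∠S − ∠R ≈ 128.32°.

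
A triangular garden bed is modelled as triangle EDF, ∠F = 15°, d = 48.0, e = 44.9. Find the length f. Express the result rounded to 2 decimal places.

By the law of cosines, f² = e² + d² − 2·e·d·cos F = 156.48, so f ≈ 12.509.

12.51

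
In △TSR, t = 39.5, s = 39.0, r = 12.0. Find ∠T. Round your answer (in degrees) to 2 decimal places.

By the law of cosines, cos T = (s² + r² − t²) / (2·s·r) ≈ 0.11191, so ∠T ≈ 83.57°.

83.57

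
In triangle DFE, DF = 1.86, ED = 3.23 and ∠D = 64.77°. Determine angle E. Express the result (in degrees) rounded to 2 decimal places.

∠E ≈ 34.62°

By the law of cosines, FE² = ED² + DF² − 2·ED·DF·cos D = 8.7708, so FE ≈ 2.9616.
Law of cosines again: cos E = (FE² + ED² − DF²)/(2·FE·ED) ≈ 0.82294, so ∠E ≈ 34.62°.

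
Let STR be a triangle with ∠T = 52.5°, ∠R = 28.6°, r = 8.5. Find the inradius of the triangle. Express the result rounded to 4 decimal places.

The third angle is ∠S = 180° − ∠T − ∠R = 98.90°.
Law of sines: s = r·sin S/sin R ≈ 17.543.
Law of sines: t = r·sin T/sin R ≈ 14.087.
Area = ½·r·s·sin T ≈ 59.15.
Semiperimeter p = (17.543+14.087+8.5)/2 = 20.065.
Inradius = area/p = 59.15/20.065 ≈ 2.9479.

2.9479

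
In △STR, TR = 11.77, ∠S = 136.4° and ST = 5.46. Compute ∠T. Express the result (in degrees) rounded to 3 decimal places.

Law of sines: sin R = ST·sin S/TR ≈ 0.31991.
Since TR ≥ ST, only the acute value applies: ∠R ≈ 18.66°.
Then ∠T = 180° − ∠S − ∠R ≈ 24.94°.

24.943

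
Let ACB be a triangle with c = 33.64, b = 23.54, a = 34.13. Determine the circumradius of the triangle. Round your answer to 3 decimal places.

By the law of cosines, cos A = (c² + b² − a²) / (2·c·b) ≈ 0.32891, so ∠A ≈ 70.80°.
Circumradius = a/(2 sin A) ≈ 18.07.

18.070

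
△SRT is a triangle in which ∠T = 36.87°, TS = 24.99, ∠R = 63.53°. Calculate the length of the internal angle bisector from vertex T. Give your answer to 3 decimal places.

t_T ≈ 24.823

The third angle is ∠S = 180° − ∠R − ∠T = 79.60°.
Law of sines: RT = TS·sin S/sin R ≈ 27.458.
Law of sines: SR = TS·sin T/sin R ≈ 16.75.
The bisector from T has length 2·RT·TS·cos(∠T/2)/(RT+TS) ≈ 24.823.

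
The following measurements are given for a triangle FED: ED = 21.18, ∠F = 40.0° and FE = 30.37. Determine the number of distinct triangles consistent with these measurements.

2

FE·sin F = 30.37·sin(40.0°) ≈ 19.52.
Since FE sin F < ED < FE (19.52 < 21.18 < 30.37), two triangles exist.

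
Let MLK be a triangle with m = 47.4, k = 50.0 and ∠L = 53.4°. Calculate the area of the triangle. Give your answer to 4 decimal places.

951.3387

Area = ½·k·m·sin L ≈ 951.34.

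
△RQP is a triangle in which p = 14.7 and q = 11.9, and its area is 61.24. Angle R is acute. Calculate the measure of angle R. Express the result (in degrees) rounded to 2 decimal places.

From area = ½·q·p·sin R, we get sin R = 2·area/(q·p) ≈ 0.70017.
Taking the acute solution, ∠R ≈ 44.44°.

44.44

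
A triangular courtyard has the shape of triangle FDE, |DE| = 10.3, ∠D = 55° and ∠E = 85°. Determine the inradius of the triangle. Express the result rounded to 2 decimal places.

r ≈ 3.42

The third angle is ∠F = 180° − ∠D − ∠E = 40.00°.
Law of sines: |EF| = |DE|·sin D/sin F ≈ 13.126.
Law of sines: |FD| = |DE|·sin E/sin F ≈ 15.963.
Area = ½·|DE|·|EF|·sin E ≈ 67.342.
Semiperimeter s = (10.3+13.126+15.963)/2 = 19.695.
Inradius = area/s = 67.342/19.695 ≈ 3.4193.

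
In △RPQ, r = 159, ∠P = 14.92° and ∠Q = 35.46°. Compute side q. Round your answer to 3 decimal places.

The third angle is ∠R = 180° − ∠P − ∠Q = 129.62°.
Law of sines: q = r·sin Q/sin R ≈ 119.75.

119.749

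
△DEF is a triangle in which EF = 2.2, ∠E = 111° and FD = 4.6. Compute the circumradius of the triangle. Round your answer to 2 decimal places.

Law of sines: sin D = EF·sin E/FD ≈ 0.44649.
Since FD ≥ EF, only the acute value applies: ∠D ≈ 26.52°.
Then ∠F = 180° − ∠E − ∠D ≈ 42.48°.
Law of sines gives DE = FD·sin F/sin E ≈ 3.3276.
Circumradius = FD/(2 sin E) ≈ 2.4636.

R ≈ 2.46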